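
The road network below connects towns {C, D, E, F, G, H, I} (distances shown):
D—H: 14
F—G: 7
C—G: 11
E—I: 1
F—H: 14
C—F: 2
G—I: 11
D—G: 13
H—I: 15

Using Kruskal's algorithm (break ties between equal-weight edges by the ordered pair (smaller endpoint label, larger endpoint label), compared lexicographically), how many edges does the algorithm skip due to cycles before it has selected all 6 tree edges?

1

Kruskal: consider edges lightest-first.
E—I (1): add — endpoints in different components.
C—F (2): add — endpoints in different components.
F—G (7): add — endpoints in different components.
C—G (11): skip — C and G already connected.
G—I (11): add — endpoints in different components.
D—G (13): add — endpoints in different components.
D—H (14): add — endpoints in different components.
Edges rejected before the tree was complete: 1.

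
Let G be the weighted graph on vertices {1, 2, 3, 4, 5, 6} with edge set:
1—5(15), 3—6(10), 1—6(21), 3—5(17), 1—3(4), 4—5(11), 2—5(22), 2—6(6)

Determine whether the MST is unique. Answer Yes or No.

Kruskal's algorithm — process edges by increasing weight (ties by edge label):
1—3 (4): add. Components now {1,3} {2} {4} {5} {6}
2—6 (6): add. Components now {1,3} {2,6} {4} {5}
3—6 (10): add. Components now {1,2,3,6} {4} {5}
4—5 (11): add. Components now {1,2,3,6} {4,5}
1—5 (15): add. Components now {1,2,3,4,5,6}
Every non-tree edge has weight strictly greater than the heaviest edge on the tree path between its endpoints, so the MST is unique.

Yes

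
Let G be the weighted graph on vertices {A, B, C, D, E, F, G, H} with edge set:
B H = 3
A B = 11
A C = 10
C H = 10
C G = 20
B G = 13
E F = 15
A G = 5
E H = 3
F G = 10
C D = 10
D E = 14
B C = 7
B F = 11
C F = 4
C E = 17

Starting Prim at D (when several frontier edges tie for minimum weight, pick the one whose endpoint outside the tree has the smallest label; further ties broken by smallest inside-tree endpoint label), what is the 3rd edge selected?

Prim's algorithm from D:
Step 1: cheapest edge leaving the tree is C D (10); add C.
Step 2: cheapest edge leaving the tree is C F (4); add F.
Step 3: cheapest edge leaving the tree is B C (7); add B.
Step 4: cheapest edge leaving the tree is B H (3); add H.
Step 5: cheapest edge leaving the tree is E H (3); add E.
Step 6: cheapest edge leaving the tree is A C (10); add A.
Step 7: cheapest edge leaving the tree is A G (5); add G.
The 3rd edge added is B C.

B-C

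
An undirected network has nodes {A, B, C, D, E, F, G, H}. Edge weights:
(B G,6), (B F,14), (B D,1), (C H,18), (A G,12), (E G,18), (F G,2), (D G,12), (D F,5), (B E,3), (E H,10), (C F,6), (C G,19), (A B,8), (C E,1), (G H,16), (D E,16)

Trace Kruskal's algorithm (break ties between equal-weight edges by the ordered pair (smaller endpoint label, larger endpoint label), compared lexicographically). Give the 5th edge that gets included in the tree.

Sort edges by weight, then run Kruskal:
B D (1): add — endpoints in different components.
C E (1): add — endpoints in different components.
F G (2): add — endpoints in different components.
B E (3): add — endpoints in different components.
D F (5): add — endpoints in different components.
B G (6): skip — B and G already connected.
C F (6): skip — C and F already connected.
A B (8): add — endpoints in different components.
E H (10): add — endpoints in different components.
The 5th edge added is D F.

D-F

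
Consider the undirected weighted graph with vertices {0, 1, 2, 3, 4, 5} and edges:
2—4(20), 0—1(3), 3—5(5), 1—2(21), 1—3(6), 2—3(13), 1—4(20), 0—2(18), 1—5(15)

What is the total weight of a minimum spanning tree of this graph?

47

Kruskal's algorithm — process edges by increasing weight (ties by edge label):
0—1 (3): add — endpoints in different components.
3—5 (5): add — endpoints in different components.
1—3 (6): add — endpoints in different components.
2—3 (13): add — endpoints in different components.
1—5 (15): skip — 1 and 5 already connected.
0—2 (18): skip — 0 and 2 already connected.
1—4 (20): add — endpoints in different components.
MST edges: 0—1, 3—5, 1—3, 2—3, 1—4; total weight 3+5+6+13+20 = 47.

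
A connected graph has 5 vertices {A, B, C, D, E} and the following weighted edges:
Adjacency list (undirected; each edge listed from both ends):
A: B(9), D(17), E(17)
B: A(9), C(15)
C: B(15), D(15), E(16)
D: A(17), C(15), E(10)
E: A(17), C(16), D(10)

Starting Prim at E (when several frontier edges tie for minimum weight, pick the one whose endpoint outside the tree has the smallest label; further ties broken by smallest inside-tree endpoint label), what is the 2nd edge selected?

Grow the tree from E using Prim:
Step 1: frontier [D–E 10, C–E 16, A–E 17] → take D–E (10); add D.
Step 2: frontier [C–D 15, A–D 17, C–E 16, A–E 17] → take C–D (15); add C.
Step 3: frontier [B–C 15, A–D 17, A–E 17] → take B–C (15); add B.
Step 4: frontier [A–B 9, A–D 17, A–E 17] → take A–B (9); add A.
The 2nd edge added is C–D.

C-D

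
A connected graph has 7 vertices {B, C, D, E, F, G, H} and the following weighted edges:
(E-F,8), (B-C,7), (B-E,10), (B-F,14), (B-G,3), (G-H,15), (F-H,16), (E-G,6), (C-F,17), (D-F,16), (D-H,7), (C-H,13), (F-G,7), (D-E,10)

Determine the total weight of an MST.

40

Sort edges by weight, then run Kruskal:
B-G (3): add. Components now {B,G} {C} {D} {E} {F} {H}
E-G (6): add. Components now {B,E,G} {C} {D} {F} {H}
B-C (7): add. Components now {B,C,E,G} {D} {F} {H}
D-H (7): add. Components now {B,C,E,G} {D,H} {F}
F-G (7): add. Components now {B,C,E,F,G} {D,H}
E-F (8): skip — E and F already connected.
B-E (10): skip — B and E already connected.
D-E (10): add. Components now {B,C,D,E,F,G,H}
MST edges: B-G, E-G, B-C, D-H, F-G, D-E; total weight 3+6+7+7+7+10 = 40.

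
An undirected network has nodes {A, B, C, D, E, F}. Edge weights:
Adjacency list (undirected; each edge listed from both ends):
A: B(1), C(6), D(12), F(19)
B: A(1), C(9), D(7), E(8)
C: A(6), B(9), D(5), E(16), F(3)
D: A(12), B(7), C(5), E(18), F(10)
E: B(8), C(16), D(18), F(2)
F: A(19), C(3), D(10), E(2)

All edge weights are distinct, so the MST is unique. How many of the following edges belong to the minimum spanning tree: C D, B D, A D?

Kruskal's algorithm — process edges by increasing weight (ties by edge label):
A B (1): add. Components now {A,B} {C} {D} {E} {F}
E F (2): add. Components now {A,B} {C} {D} {E,F}
C F (3): add. Components now {A,B} {C,E,F} {D}
C D (5): add. Components now {A,B} {C,D,E,F}
A C (6): add. Components now {A,B,C,D,E,F}
MST edge set: {A B, E F, C F, C D, A C}.
Of the listed edges, {C D} are in the MST → 1.

1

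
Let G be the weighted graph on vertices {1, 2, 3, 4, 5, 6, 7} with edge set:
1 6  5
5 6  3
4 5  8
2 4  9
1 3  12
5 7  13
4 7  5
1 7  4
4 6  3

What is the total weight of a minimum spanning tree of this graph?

Prim, starting at 4.
Step 1: cheapest edge leaving the tree is 4 6 (3); add 6.
Step 2: cheapest edge leaving the tree is 5 6 (3); add 5.
Step 3: cheapest edge leaving the tree is 1 6 (5); add 1.
Step 4: cheapest edge leaving the tree is 1 7 (4); add 7.
Step 5: cheapest edge leaving the tree is 2 4 (9); add 2.
Step 6: cheapest edge leaving the tree is 1 3 (12); add 3.
MST edges: 4 6, 5 6, 1 6, 1 7, 2 4, 1 3; total weight 3+3+5+4+9+12 = 36.

36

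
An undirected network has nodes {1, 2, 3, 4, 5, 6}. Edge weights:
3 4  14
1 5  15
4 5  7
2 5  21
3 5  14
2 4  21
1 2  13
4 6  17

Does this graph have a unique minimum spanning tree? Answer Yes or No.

Kruskal's algorithm — process edges by increasing weight (ties by edge label):
4 5 (7): add. Components now {1} {2} {3} {4,5} {6}
1 2 (13): add. Components now {1,2} {3} {4,5} {6}
3 4 (14): add. Components now {1,2} {3,4,5} {6}
3 5 (14): skip — 3 and 5 already connected.
1 5 (15): add. Components now {1,2,3,4,5} {6}
4 6 (17): add. Components now {1,2,3,4,5,6}
Non-tree edge 3 5 has weight 14, equal to the heaviest edge on its tree cycle — swapping gives another MST of the same weight. Not unique.

No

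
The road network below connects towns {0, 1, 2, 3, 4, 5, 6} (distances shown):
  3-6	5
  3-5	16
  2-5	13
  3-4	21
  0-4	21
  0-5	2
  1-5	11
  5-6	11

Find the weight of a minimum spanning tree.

63

Grow the tree from 1 using Prim:
Step 1: frontier [1-5 11] → take 1-5 (11); add 5.
Step 2: frontier [0-5 2, 5-6 11, 2-5 13, 3-5 16] → take 0-5 (2); add 0.
Step 3: frontier [0-4 21, 5-6 11, 2-5 13, 3-5 16] → take 5-6 (11); add 6.
Step 4: frontier [0-4 21, 2-5 13, 3-5 16, 3-6 5] → take 3-6 (5); add 3.
Step 5: frontier [0-4 21, 3-4 21, 2-5 13] → take 2-5 (13); add 2.
Step 6: frontier [0-4 21, 3-4 21] → take 0-4 (21); add 4.
MST edges: 1-5, 0-5, 5-6, 3-6, 2-5, 0-4; total weight 11+2+11+5+13+21 = 63.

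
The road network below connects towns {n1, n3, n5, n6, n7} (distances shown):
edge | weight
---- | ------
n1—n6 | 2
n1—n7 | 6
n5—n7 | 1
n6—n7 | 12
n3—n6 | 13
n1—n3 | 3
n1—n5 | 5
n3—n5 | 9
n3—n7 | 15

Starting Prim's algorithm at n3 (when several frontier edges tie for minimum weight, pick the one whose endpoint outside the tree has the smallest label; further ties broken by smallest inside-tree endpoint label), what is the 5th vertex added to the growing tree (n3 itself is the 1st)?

n7

Grow the tree from n3 using Prim:
Step 1: cheapest edge leaving the tree is n1—n3 (3); add n1.
Step 2: cheapest edge leaving the tree is n1—n6 (2); add n6.
Step 3: cheapest edge leaving the tree is n1—n5 (5); add n5.
Step 4: cheapest edge leaving the tree is n5—n7 (1); add n7.
Vertex order: n3, n1, n6, n5, n7. The 5th vertex is n7.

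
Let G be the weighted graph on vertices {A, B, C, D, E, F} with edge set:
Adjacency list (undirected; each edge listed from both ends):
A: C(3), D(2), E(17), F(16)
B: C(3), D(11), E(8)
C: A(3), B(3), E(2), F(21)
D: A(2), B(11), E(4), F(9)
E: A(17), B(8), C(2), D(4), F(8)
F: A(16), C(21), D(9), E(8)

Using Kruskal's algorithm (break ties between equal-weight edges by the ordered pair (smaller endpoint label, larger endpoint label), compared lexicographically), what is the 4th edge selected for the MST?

Kruskal's algorithm — process edges by increasing weight (ties by edge label):
A—D (2): add. Components now {A,D} {B} {C} {E} {F}
C—E (2): add. Components now {A,D} {B} {C,E} {F}
A—C (3): add. Components now {A,C,D,E} {B} {F}
B—C (3): add. Components now {A,B,C,D,E} {F}
D—E (4): skip — D and E already connected.
B—E (8): skip — B and E already connected.
E—F (8): add. Components now {A,B,C,D,E,F}
The 4th edge added is B—C.

B-C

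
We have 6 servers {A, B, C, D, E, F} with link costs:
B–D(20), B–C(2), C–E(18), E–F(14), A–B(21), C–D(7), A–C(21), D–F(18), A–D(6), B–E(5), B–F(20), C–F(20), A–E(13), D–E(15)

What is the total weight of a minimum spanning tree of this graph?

Sort edges by weight, then run Kruskal:
B–C (2): add — endpoints in different components.
B–E (5): add — endpoints in different components.
A–D (6): add — endpoints in different components.
C–D (7): add — endpoints in different components.
A–E (13): skip — A and E already connected.
E–F (14): add — endpoints in different components.
MST edges: B–C, B–E, A–D, C–D, E–F; total weight 2+5+6+7+14 = 34.

34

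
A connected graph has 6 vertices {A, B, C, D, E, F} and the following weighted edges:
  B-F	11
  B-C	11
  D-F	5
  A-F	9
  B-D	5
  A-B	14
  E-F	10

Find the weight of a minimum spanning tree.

Prim, starting at E.
Step 1: cheapest edge leaving the tree is E-F (10); add F.
Step 2: cheapest edge leaving the tree is D-F (5); add D.
Step 3: cheapest edge leaving the tree is B-D (5); add B.
Step 4: cheapest edge leaving the tree is A-F (9); add A.
Step 5: cheapest edge leaving the tree is B-C (11); add C.
MST edges: E-F, D-F, B-D, A-F, B-C; total weight 10+5+5+9+11 = 40.

40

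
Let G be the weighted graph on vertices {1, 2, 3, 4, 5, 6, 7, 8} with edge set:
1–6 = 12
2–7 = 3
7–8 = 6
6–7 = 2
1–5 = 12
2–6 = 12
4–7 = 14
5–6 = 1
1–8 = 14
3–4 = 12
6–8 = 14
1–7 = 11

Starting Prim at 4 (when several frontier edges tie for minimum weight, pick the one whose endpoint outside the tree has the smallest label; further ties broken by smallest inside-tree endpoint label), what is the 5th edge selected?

Prim, starting at 4.
Step 1: frontier [3–4 12, 4–7 14] → take 3–4 (12); add 3.
Step 2: frontier [4–7 14] → take 4–7 (14); add 7.
Step 3: frontier [6–7 2, 2–7 3, 7–8 6, 1–7 11] → take 6–7 (2); add 6.
Step 4: frontier [5–6 1, 1–6 12, 2–6 12, 6–8 14, 2–7 3, 7–8 6, 1–7 11] → take 5–6 (1); add 5.
Step 5: frontier [1–5 12, 1–6 12, 2–6 12, 6–8 14, 2–7 3, 7–8 6, 1–7 11] → take 2–7 (3); add 2.
Step 6: frontier [1–5 12, 1–6 12, 6–8 14, 7–8 6, 1–7 11] → take 7–8 (6); add 8.
Step 7: frontier [1–5 12, 1–6 12, 1–7 11, 1–8 14] → take 1–7 (11); add 1.
The 5th edge added is 2–7.

2-7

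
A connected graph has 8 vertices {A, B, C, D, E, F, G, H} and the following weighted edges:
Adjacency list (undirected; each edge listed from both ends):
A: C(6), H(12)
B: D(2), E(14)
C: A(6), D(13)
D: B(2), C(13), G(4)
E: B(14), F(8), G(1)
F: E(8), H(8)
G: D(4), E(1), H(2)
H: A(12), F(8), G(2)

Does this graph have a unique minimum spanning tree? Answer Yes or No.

No

Kruskal's algorithm — process edges by increasing weight (ties by edge label):
E–G (1): add — endpoints in different components.
B–D (2): add — endpoints in different components.
G–H (2): add — endpoints in different components.
D–G (4): add — endpoints in different components.
A–C (6): add — endpoints in different components.
E–F (8): add — endpoints in different components.
F–H (8): skip — F and H already connected.
A–H (12): add — endpoints in different components.
Non-tree edge F–H has weight 8, equal to the heaviest edge on its tree cycle — swapping gives another MST of the same weight. Not unique.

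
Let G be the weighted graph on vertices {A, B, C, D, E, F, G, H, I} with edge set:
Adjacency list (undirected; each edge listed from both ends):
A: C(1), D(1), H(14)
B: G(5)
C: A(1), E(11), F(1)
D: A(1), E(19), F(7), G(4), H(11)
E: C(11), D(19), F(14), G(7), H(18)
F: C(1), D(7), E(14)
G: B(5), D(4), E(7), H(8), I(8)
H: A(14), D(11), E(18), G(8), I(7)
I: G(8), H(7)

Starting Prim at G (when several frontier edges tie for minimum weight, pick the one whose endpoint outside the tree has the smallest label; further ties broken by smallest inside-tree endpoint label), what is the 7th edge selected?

G-H

Prim, starting at G.
Step 1: cheapest edge leaving the tree is D G (4); add D.
Step 2: cheapest edge leaving the tree is A D (1); add A.
Step 3: cheapest edge leaving the tree is A C (1); add C.
Step 4: cheapest edge leaving the tree is C F (1); add F.
Step 5: cheapest edge leaving the tree is B G (5); add B.
Step 6: cheapest edge leaving the tree is E G (7); add E.
Step 7: cheapest edge leaving the tree is G H (8); add H.
Step 8: cheapest edge leaving the tree is H I (7); add I.
The 7th edge added is G H.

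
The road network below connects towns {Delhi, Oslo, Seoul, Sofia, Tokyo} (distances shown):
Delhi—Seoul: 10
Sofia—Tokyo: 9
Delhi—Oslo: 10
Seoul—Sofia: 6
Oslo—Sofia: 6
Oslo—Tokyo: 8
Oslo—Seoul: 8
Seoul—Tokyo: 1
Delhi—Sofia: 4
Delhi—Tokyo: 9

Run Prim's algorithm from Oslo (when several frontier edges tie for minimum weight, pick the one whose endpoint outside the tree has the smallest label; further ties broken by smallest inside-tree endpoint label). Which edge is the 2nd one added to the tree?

Delhi-Sofia

Prim, starting at Oslo.
Step 1: cheapest edge leaving the tree is Oslo—Sofia (6); add Sofia.
Step 2: cheapest edge leaving the tree is Delhi—Sofia (4); add Delhi.
Step 3: cheapest edge leaving the tree is Seoul—Sofia (6); add Seoul.
Step 4: cheapest edge leaving the tree is Seoul—Tokyo (1); add Tokyo.
The 2nd edge added is Delhi—Sofia.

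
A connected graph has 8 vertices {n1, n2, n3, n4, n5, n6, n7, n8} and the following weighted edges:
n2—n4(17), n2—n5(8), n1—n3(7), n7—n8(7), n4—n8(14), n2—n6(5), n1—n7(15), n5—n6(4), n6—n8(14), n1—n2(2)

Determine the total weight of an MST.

53

Prim's algorithm from n1:
Step 1: cheapest edge leaving the tree is n1—n2 (2); add n2.
Step 2: cheapest edge leaving the tree is n2—n6 (5); add n6.
Step 3: cheapest edge leaving the tree is n5—n6 (4); add n5.
Step 4: cheapest edge leaving the tree is n1—n3 (7); add n3.
Step 5: cheapest edge leaving the tree is n6—n8 (14); add n8.
Step 6: cheapest edge leaving the tree is n7—n8 (7); add n7.
Step 7: cheapest edge leaving the tree is n4—n8 (14); add n4.
MST edges: n1—n2, n2—n6, n5—n6, n1—n3, n6—n8, n7—n8, n4—n8; total weight 2+5+4+7+14+7+14 = 53.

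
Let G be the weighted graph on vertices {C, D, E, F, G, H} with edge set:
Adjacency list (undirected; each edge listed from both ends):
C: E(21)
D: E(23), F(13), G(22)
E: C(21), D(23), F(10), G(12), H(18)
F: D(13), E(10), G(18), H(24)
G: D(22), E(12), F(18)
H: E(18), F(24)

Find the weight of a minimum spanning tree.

74

Kruskal: consider edges lightest-first.
E–F (10): add — endpoints in different components.
E–G (12): add — endpoints in different components.
D–F (13): add — endpoints in different components.
E–H (18): add — endpoints in different components.
F–G (18): skip — F and G already connected.
C–E (21): add — endpoints in different components.
MST edges: E–F, E–G, D–F, E–H, C–E; total weight 10+12+13+18+21 = 74.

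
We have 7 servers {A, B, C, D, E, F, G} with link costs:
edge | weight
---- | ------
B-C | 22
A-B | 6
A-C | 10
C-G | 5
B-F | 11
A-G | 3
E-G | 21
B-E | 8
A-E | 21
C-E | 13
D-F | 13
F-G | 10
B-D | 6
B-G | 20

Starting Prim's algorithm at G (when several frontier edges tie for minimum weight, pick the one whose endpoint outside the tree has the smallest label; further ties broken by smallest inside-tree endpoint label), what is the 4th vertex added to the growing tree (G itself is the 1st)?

Prim, starting at G.
Step 1: frontier [A-G 3, C-G 5, F-G 10, B-G 20, E-G 21] → take A-G (3); add A.
Step 2: frontier [A-B 6, A-C 10, A-E 21, C-G 5, F-G 10, B-G 20, E-G 21] → take C-G (5); add C.
Step 3: frontier [A-B 6, A-E 21, C-E 13, B-C 22, F-G 10, B-G 20, E-G 21] → take A-B (6); add B.
Step 4: frontier [A-E 21, B-D 6, B-E 8, B-F 11, C-E 13, F-G 10, E-G 21] → take B-D (6); add D.
Step 5: frontier [A-E 21, B-E 8, B-F 11, C-E 13, D-F 13, F-G 10, E-G 21] → take B-E (8); add E.
Step 6: frontier [B-F 11, D-F 13, F-G 10] → take F-G (10); add F.
Vertex order: G, A, C, B, D, E, F. The 4th vertex is B.

B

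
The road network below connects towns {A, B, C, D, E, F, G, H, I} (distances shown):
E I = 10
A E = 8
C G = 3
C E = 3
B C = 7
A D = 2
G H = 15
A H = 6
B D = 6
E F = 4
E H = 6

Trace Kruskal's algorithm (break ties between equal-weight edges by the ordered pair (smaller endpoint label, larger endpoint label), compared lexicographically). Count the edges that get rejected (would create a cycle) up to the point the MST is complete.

Kruskal's algorithm — process edges by increasing weight (ties by edge label):
A D (2): add — endpoints in different components.
C E (3): add — endpoints in different components.
C G (3): add — endpoints in different components.
E F (4): add — endpoints in different components.
A H (6): add — endpoints in different components.
B D (6): add — endpoints in different components.
E H (6): add — endpoints in different components.
B C (7): skip — B and C already connected.
A E (8): skip — A and E already connected.
E I (10): add — endpoints in different components.
Edges rejected before the tree was complete: 2.

2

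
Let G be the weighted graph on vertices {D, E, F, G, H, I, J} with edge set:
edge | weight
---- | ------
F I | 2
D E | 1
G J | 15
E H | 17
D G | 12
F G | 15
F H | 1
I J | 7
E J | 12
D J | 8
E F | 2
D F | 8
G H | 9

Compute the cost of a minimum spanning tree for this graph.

Kruskal: consider edges lightest-first.
D E (1): add — endpoints in different components.
F H (1): add — endpoints in different components.
E F (2): add — endpoints in different components.
F I (2): add — endpoints in different components.
I J (7): add — endpoints in different components.
D F (8): skip — D and F already connected.
D J (8): skip — D and J already connected.
G H (9): add — endpoints in different components.
MST edges: D E, F H, E F, F I, I J, G H; total weight 1+1+2+2+7+9 = 22.

22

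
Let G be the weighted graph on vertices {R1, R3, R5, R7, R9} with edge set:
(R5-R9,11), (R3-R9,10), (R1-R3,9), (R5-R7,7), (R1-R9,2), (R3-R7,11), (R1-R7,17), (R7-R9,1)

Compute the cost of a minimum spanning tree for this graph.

19

Kruskal: consider edges lightest-first.
R7-R9 (1): add. Components now {R3} {R7,R9} {R1} {R5}
R1-R9 (2): add. Components now {R3} {R1,R7,R9} {R5}
R5-R7 (7): add. Components now {R3} {R1,R5,R7,R9}
R1-R3 (9): add. Components now {R1,R3,R5,R7,R9}
MST edges: R7-R9, R1-R9, R5-R7, R1-R3; total weight 1+2+7+9 = 19.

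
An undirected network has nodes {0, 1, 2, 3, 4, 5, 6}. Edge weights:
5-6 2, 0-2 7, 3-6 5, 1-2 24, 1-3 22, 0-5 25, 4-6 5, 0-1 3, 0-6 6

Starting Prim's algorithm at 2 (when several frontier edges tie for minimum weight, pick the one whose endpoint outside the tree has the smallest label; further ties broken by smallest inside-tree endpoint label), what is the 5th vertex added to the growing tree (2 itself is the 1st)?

5

Grow the tree from 2 using Prim:
Step 1: frontier [0-2 7, 1-2 24] → take 0-2 (7); add 0.
Step 2: frontier [0-1 3, 0-6 6, 0-5 25, 1-2 24] → take 0-1 (3); add 1.
Step 3: frontier [0-6 6, 0-5 25, 1-3 22] → take 0-6 (6); add 6.
Step 4: frontier [0-5 25, 1-3 22, 5-6 2, 3-6 5, 4-6 5] → take 5-6 (2); add 5.
Step 5: frontier [1-3 22, 3-6 5, 4-6 5] → take 3-6 (5); add 3.
Step 6: frontier [4-6 5] → take 4-6 (5); add 4.
Vertex order: 2, 0, 1, 6, 5, 3, 4. The 5th vertex is 5.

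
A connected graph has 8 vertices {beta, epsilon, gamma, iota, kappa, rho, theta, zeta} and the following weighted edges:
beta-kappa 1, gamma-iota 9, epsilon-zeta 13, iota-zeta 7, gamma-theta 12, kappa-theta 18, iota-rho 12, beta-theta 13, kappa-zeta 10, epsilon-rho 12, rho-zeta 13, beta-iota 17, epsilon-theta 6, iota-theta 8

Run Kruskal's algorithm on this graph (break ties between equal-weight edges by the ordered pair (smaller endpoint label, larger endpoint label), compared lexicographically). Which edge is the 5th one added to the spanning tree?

gamma-iota

Kruskal's algorithm — process edges by increasing weight (ties by edge label):
beta-kappa (1): add — endpoints in different components.
epsilon-theta (6): add — endpoints in different components.
iota-zeta (7): add — endpoints in different components.
iota-theta (8): add — endpoints in different components.
gamma-iota (9): add — endpoints in different components.
kappa-zeta (10): add — endpoints in different components.
epsilon-rho (12): add — endpoints in different components.
The 5th edge added is gamma-iota.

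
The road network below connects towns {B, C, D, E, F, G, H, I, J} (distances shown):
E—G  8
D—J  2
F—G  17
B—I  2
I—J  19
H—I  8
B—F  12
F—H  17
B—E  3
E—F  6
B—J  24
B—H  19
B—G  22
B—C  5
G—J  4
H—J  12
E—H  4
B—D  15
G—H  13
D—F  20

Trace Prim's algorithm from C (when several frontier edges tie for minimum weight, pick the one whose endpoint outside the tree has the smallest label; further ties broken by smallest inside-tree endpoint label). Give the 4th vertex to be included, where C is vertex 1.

Prim's algorithm from C:
Step 1: cheapest edge leaving the tree is B—C (5); add B.
Step 2: cheapest edge leaving the tree is B—I (2); add I.
Step 3: cheapest edge leaving the tree is B—E (3); add E.
Step 4: cheapest edge leaving the tree is E—H (4); add H.
Step 5: cheapest edge leaving the tree is E—F (6); add F.
Step 6: cheapest edge leaving the tree is E—G (8); add G.
Step 7: cheapest edge leaving the tree is G—J (4); add J.
Step 8: cheapest edge leaving the tree is D—J (2); add D.
Vertex order: C, B, I, E, H, F, G, J, D. The 4th vertex is E.

E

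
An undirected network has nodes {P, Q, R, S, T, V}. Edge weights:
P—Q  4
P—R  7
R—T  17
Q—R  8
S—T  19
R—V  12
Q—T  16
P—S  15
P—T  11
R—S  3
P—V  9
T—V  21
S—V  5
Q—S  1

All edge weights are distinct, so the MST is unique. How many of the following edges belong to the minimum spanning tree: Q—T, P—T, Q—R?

Kruskal: consider edges lightest-first.
Q—S (1): add. Components now {Q,S} {V} {R} {P} {T}
R—S (3): add. Components now {Q,R,S} {V} {P} {T}
P—Q (4): add. Components now {P,Q,R,S} {V} {T}
S—V (5): add. Components now {P,Q,R,S,V} {T}
P—R (7): skip — R and P already connected.
Q—R (8): skip — R and Q already connected.
P—V (9): skip — V and P already connected.
P—T (11): add. Components now {P,Q,R,S,T,V}
MST edge set: {Q—S, R—S, P—Q, S—V, P—T}.
Of the listed edges, {P—T} are in the MST → 1.

1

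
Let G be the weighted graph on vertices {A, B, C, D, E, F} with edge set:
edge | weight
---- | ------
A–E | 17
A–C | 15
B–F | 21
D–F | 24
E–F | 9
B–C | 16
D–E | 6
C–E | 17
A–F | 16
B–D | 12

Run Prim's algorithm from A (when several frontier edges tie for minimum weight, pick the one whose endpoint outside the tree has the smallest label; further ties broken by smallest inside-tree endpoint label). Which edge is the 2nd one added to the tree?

Prim, starting at A.
Step 1: frontier [A–C 15, A–F 16, A–E 17] → take A–C (15); add C.
Step 2: frontier [A–F 16, A–E 17, B–C 16, C–E 17] → take B–C (16); add B.
Step 3: frontier [A–F 16, A–E 17, B–D 12, B–F 21, C–E 17] → take B–D (12); add D.
Step 4: frontier [A–F 16, A–E 17, B–F 21, C–E 17, D–E 6, D–F 24] → take D–E (6); add E.
Step 5: frontier [A–F 16, B–F 21, D–F 24, E–F 9] → take E–F (9); add F.
The 2nd edge added is B–C.

B-C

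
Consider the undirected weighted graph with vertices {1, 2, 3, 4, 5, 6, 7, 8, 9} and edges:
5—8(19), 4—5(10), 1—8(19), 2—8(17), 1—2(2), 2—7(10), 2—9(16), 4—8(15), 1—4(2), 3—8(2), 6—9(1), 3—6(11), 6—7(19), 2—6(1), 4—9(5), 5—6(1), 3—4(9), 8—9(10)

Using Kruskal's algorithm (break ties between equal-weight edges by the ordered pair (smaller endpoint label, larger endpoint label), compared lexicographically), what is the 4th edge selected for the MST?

1-2

Kruskal: consider edges lightest-first.
2—6 (1): add — endpoints in different components.
5—6 (1): add — endpoints in different components.
6—9 (1): add — endpoints in different components.
1—2 (2): add — endpoints in different components.
1—4 (2): add — endpoints in different components.
3—8 (2): add — endpoints in different components.
4—9 (5): skip — 4 and 9 already connected.
3—4 (9): add — endpoints in different components.
2—7 (10): add — endpoints in different components.
The 4th edge added is 1—2.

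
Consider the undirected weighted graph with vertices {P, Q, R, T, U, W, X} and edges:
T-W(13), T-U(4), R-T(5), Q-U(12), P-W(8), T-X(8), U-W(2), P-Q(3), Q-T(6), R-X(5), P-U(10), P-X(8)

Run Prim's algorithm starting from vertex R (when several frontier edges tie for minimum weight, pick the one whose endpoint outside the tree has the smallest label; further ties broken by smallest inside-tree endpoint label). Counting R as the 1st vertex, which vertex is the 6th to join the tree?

Grow the tree from R using Prim:
Step 1: cheapest edge leaving the tree is R-T (5); add T.
Step 2: cheapest edge leaving the tree is T-U (4); add U.
Step 3: cheapest edge leaving the tree is U-W (2); add W.
Step 4: cheapest edge leaving the tree is R-X (5); add X.
Step 5: cheapest edge leaving the tree is Q-T (6); add Q.
Step 6: cheapest edge leaving the tree is P-Q (3); add P.
Vertex order: R, T, U, W, X, Q, P. The 6th vertex is Q.

Q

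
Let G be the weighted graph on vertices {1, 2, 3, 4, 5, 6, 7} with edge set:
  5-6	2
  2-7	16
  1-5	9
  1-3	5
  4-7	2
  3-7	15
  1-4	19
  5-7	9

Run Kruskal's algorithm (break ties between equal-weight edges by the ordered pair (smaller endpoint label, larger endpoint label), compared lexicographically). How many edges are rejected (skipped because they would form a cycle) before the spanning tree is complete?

1

Sort edges by weight, then run Kruskal:
4-7 (2): add — endpoints in different components.
5-6 (2): add — endpoints in different components.
1-3 (5): add — endpoints in different components.
1-5 (9): add — endpoints in different components.
5-7 (9): add — endpoints in different components.
3-7 (15): skip — 3 and 7 already connected.
2-7 (16): add — endpoints in different components.
Edges rejected before the tree was complete: 1.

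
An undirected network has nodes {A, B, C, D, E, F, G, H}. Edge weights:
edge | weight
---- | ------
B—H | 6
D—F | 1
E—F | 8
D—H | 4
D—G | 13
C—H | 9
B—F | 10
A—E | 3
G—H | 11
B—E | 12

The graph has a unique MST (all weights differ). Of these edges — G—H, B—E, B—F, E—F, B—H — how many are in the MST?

3

Sort edges by weight, then run Kruskal:
D—F (1): add — endpoints in different components.
A—E (3): add — endpoints in different components.
D—H (4): add — endpoints in different components.
B—H (6): add — endpoints in different components.
E—F (8): add — endpoints in different components.
C—H (9): add — endpoints in different components.
B—F (10): skip — B and F already connected.
G—H (11): add — endpoints in different components.
MST edge set: {D—F, A—E, D—H, B—H, E—F, C—H, G—H}.
Of the listed edges, {G—H, E—F, B—H} are in the MST → 3.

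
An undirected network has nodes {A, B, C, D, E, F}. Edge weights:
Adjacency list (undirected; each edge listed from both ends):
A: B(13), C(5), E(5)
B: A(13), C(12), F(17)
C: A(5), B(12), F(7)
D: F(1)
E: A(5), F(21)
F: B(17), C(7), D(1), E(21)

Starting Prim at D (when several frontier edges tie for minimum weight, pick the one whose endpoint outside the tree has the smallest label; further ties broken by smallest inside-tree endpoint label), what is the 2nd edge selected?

C-F

Prim, starting at D.
Step 1: frontier [D—F 1] → take D—F (1); add F.
Step 2: frontier [C—F 7, B—F 17, E—F 21] → take C—F (7); add C.
Step 3: frontier [A—C 5, B—C 12, B—F 17, E—F 21] → take A—C (5); add A.
Step 4: frontier [A—E 5, A—B 13, B—C 12, B—F 17, E—F 21] → take A—E (5); add E.
Step 5: frontier [A—B 13, B—C 12, B—F 17] → take B—C (12); add B.
The 2nd edge added is C—F.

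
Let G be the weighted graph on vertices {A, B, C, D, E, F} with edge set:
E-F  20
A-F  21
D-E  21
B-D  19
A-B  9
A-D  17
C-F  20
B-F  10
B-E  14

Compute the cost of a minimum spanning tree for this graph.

Prim's algorithm from A:
Step 1: cheapest edge leaving the tree is A-B (9); add B.
Step 2: cheapest edge leaving the tree is B-F (10); add F.
Step 3: cheapest edge leaving the tree is B-E (14); add E.
Step 4: cheapest edge leaving the tree is A-D (17); add D.
Step 5: cheapest edge leaving the tree is C-F (20); add C.
MST edges: A-B, B-F, B-E, A-D, C-F; total weight 9+10+14+17+20 = 70.

70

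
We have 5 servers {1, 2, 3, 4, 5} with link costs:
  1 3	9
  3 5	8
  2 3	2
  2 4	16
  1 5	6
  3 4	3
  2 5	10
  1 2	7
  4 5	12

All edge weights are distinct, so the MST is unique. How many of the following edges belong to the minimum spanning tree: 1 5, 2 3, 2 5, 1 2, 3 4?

Sort edges by weight, then run Kruskal:
2 3 (2): add. Components now {1} {2,3} {4} {5}
3 4 (3): add. Components now {1} {2,3,4} {5}
1 5 (6): add. Components now {1,5} {2,3,4}
1 2 (7): add. Components now {1,2,3,4,5}
MST edge set: {2 3, 3 4, 1 5, 1 2}.
Of the listed edges, {1 5, 2 3, 1 2, 3 4} are in the MST → 4.

4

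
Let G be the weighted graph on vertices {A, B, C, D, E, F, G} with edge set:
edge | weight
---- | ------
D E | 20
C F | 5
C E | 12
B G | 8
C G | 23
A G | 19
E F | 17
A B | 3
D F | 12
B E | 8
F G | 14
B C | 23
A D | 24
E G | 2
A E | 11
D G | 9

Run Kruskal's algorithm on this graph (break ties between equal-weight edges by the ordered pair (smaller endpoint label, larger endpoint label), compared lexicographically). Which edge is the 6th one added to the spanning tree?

C-E

Sort edges by weight, then run Kruskal:
E G (2): add — endpoints in different components.
A B (3): add — endpoints in different components.
C F (5): add — endpoints in different components.
B E (8): add — endpoints in different components.
B G (8): skip — B and G already connected.
D G (9): add — endpoints in different components.
A E (11): skip — A and E already connected.
C E (12): add — endpoints in different components.
The 6th edge added is C E.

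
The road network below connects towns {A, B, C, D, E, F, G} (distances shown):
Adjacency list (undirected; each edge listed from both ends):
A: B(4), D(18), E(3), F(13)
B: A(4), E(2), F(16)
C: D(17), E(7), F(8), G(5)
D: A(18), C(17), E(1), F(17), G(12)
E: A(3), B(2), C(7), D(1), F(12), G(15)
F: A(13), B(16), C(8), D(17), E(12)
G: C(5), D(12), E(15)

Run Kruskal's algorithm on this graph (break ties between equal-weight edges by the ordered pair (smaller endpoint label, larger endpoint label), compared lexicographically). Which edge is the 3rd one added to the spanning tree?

A-E

Sort edges by weight, then run Kruskal:
D—E (1): add. Components now {A} {B} {C} {D,E} {F} {G}
B—E (2): add. Components now {A} {B,D,E} {C} {F} {G}
A—E (3): add. Components now {A,B,D,E} {C} {F} {G}
A—B (4): skip — A and B already connected.
C—G (5): add. Components now {A,B,D,E} {C,G} {F}
C—E (7): add. Components now {A,B,C,D,E,G} {F}
C—F (8): add. Components now {A,B,C,D,E,F,G}
The 3rd edge added is A—E.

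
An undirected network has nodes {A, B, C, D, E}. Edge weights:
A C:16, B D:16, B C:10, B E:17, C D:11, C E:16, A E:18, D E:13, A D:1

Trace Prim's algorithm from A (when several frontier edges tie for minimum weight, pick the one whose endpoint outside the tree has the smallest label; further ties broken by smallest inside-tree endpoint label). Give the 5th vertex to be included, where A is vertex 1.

Grow the tree from A using Prim:
Step 1: cheapest edge leaving the tree is A D (1); add D.
Step 2: cheapest edge leaving the tree is C D (11); add C.
Step 3: cheapest edge leaving the tree is B C (10); add B.
Step 4: cheapest edge leaving the tree is D E (13); add E.
Vertex order: A, D, C, B, E. The 5th vertex is E.

E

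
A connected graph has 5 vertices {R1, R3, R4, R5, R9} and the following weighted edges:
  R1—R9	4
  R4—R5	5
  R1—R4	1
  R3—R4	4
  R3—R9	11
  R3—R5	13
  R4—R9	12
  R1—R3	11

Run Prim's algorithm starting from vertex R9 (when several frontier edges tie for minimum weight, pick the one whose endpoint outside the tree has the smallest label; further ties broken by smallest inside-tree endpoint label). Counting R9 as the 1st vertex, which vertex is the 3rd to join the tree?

R4

Grow the tree from R9 using Prim:
Step 1: cheapest edge leaving the tree is R1—R9 (4); add R1.
Step 2: cheapest edge leaving the tree is R1—R4 (1); add R4.
Step 3: cheapest edge leaving the tree is R3—R4 (4); add R3.
Step 4: cheapest edge leaving the tree is R4—R5 (5); add R5.
Vertex order: R9, R1, R4, R3, R5. The 3rd vertex is R4.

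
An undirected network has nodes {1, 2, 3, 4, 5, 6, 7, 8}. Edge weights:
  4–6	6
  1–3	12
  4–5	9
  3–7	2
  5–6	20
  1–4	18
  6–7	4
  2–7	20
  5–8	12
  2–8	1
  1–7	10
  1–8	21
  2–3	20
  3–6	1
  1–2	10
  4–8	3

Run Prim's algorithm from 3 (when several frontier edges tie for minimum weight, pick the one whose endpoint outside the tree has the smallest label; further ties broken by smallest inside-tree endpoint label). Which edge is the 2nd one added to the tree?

3-7

Grow the tree from 3 using Prim:
Step 1: cheapest edge leaving the tree is 3–6 (1); add 6.
Step 2: cheapest edge leaving the tree is 3–7 (2); add 7.
Step 3: cheapest edge leaving the tree is 4–6 (6); add 4.
Step 4: cheapest edge leaving the tree is 4–8 (3); add 8.
Step 5: cheapest edge leaving the tree is 2–8 (1); add 2.
Step 6: cheapest edge leaving the tree is 4–5 (9); add 5.
Step 7: cheapest edge leaving the tree is 1–2 (10); add 1.
The 2nd edge added is 3–7.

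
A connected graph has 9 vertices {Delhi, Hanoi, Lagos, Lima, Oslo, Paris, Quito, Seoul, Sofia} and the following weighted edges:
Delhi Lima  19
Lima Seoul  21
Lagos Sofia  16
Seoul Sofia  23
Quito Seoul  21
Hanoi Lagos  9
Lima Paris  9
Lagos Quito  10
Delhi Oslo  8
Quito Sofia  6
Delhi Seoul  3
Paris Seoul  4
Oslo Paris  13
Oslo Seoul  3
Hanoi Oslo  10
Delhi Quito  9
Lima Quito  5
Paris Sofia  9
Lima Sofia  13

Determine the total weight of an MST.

Kruskal: consider edges lightest-first.
Delhi Seoul (3): add — endpoints in different components.
Oslo Seoul (3): add — endpoints in different components.
Paris Seoul (4): add — endpoints in different components.
Lima Quito (5): add — endpoints in different components.
Quito Sofia (6): add — endpoints in different components.
Delhi Oslo (8): skip — Delhi and Oslo already connected.
Delhi Quito (9): add — endpoints in different components.
Hanoi Lagos (9): add — endpoints in different components.
Lima Paris (9): skip — Paris and Lima already connected.
Paris Sofia (9): skip — Paris and Sofia already connected.
Hanoi Oslo (10): add — endpoints in different components.
MST edges: Delhi Seoul, Oslo Seoul, Paris Seoul, Lima Quito, Quito Sofia, Delhi Quito, Hanoi Lagos, Hanoi Oslo; total weight 3+3+4+5+6+9+9+10 = 49.

49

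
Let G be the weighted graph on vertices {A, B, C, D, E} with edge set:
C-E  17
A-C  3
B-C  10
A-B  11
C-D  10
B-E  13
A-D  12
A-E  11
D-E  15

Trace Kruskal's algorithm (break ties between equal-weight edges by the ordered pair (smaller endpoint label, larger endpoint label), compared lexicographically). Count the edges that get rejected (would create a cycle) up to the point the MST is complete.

1

Kruskal's algorithm — process edges by increasing weight (ties by edge label):
A-C (3): add. Components now {A,C} {B} {D} {E}
B-C (10): add. Components now {A,B,C} {D} {E}
C-D (10): add. Components now {A,B,C,D} {E}
A-B (11): skip — A and B already connected.
A-E (11): add. Components now {A,B,C,D,E}
Edges rejected before the tree was complete: 1.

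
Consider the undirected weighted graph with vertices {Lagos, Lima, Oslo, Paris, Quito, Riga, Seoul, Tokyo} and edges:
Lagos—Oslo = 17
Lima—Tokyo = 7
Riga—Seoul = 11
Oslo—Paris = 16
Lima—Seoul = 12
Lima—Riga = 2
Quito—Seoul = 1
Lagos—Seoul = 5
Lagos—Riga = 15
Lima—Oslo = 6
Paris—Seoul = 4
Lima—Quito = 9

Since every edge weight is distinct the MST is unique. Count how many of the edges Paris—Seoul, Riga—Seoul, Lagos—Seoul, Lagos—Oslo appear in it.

2

Sort edges by weight, then run Kruskal:
Quito—Seoul (1): add — endpoints in different components.
Lima—Riga (2): add — endpoints in different components.
Paris—Seoul (4): add — endpoints in different components.
Lagos—Seoul (5): add — endpoints in different components.
Lima—Oslo (6): add — endpoints in different components.
Lima—Tokyo (7): add — endpoints in different components.
Lima—Quito (9): add — endpoints in different components.
MST edge set: {Quito—Seoul, Lima—Riga, Paris—Seoul, Lagos—Seoul, Lima—Oslo, Lima—Tokyo, Lima—Quito}.
Of the listed edges, {Paris—Seoul, Lagos—Seoul} are in the MST → 2.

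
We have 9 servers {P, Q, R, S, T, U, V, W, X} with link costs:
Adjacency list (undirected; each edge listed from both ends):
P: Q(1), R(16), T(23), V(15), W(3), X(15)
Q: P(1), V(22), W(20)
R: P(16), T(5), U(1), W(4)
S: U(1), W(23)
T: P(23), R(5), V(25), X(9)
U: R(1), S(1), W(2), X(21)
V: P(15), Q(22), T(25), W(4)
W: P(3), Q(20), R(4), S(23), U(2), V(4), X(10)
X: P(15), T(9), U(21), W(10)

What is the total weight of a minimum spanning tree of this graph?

26

Kruskal's algorithm — process edges by increasing weight (ties by edge label):
P–Q (1): add — endpoints in different components.
R–U (1): add — endpoints in different components.
S–U (1): add — endpoints in different components.
U–W (2): add — endpoints in different components.
P–W (3): add — endpoints in different components.
R–W (4): skip — R and W already connected.
V–W (4): add — endpoints in different components.
R–T (5): add — endpoints in different components.
T–X (9): add — endpoints in different components.
MST edges: P–Q, R–U, S–U, U–W, P–W, V–W, R–T, T–X; total weight 1+1+1+2+3+4+5+9 = 26.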